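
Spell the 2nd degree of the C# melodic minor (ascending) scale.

D#

The C# melodic minor (ascending) scale runs C# D# E F# G# A# B#.
Degree 2 is D#.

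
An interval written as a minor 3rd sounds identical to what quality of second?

augmented

A minor third spans 3 semitones.
A second spanning 3 semitones is augmented (the major second is 2).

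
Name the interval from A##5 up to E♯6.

diminished fifth

Counting letters A–B–C–D–E gives a fifth.
A##→E# = 6 semitones, 1 narrower than the perfect fifth (7), so diminished.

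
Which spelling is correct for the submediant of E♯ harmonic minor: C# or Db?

Each scale degree takes a distinct letter name. Degree 6 of a scale on E must use the letter C.
C# and Db are enharmonically the same pitch, but only C# uses the letter C, so it is the correct spelling here.

C#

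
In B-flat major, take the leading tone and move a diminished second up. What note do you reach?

Bbb

The leading tone of Bb major is A.
A diminished second (0 semitones) above A lands on the letter B, giving Bbb.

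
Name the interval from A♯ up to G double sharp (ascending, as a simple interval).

major seventh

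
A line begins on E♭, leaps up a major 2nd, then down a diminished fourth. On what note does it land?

C#

A major second up from Eb is F (letter F, 2 semitones up).
A diminished fourth down from F is C# (letter C, 4 semitones down).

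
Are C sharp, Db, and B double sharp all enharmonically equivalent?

Yes

C# is pitch class 1; Db is pitch class 1; B## is pitch class 1.
All spellings map to pitch class 1, so they are enharmonically equivalent.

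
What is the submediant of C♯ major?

A#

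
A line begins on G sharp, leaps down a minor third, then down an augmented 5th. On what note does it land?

A

A minor third down from G# is E# (letter E, 3 semitones down).
An augmented fifth down from E# is A (letter A, 8 semitones down).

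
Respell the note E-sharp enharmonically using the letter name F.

Plain F sits at the same pitch as E#, so on the letter F the same pitch needs a natural: F.

F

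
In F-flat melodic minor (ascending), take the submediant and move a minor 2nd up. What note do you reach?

Ebb

The submediant of Fb melodic minor (ascending) is Db.
A minor second (1 semitone) above Db lands on the letter E, giving Ebb.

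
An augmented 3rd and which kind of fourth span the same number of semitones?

An augmented third spans 5 semitones.
A fourth spanning 5 semitones is perfect (the perfect fourth is 5).

perfect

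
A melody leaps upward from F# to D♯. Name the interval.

major sixth

The letter names run F→D, a span of 5 letter steps, so the interval is some kind of sixth.
F# to D# is 9 semitones. A major sixth is 9, so 9 makes it major.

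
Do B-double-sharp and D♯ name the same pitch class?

Two spellings are enharmonically equivalent only if they share a pitch class.
Here B## → 1, D# → 3; 1 ≠ 3, so they are not.

No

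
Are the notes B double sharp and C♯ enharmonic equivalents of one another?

Yes

B## = pitch class 1 and C# = pitch class 1 — the same pitch class, so they are enharmonic equivalents.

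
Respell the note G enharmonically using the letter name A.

Abb

G is pitch class 7. The letter A alone is pitch class 9.
To reach pitch class 7 from A requires an offset of -2 semitones, i.e. double flat: Abb.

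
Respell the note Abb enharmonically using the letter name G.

G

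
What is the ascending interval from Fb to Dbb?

minor sixth

The letter names run F→D, a span of 5 letter steps, so the interval is some kind of sixth.
Fb to Dbb is 8 semitones. A major sixth is 9, so 8 makes it minor.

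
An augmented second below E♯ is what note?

D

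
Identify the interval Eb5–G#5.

augmented third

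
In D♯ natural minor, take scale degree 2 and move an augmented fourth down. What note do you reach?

Scale degree 2 of D# natural minor is E#.
An augmented fourth (6 semitones) below E# lands on the letter B, giving B.

B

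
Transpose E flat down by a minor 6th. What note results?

A sixth below E lands on the letter G.
A minor sixth spans 8 semitones, so Eb moves to pitch class 7. On the letter G that is G.

G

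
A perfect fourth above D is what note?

G

A fourth above D lands on the letter G.
A perfect fourth spans 5 semitones, so D moves to pitch class 7. On the letter G that is G.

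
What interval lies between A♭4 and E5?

augmented fifth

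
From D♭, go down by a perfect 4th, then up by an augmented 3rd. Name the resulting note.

A perfect fourth down from Db is Ab (letter A, 5 semitones down).
An augmented third up from Ab is C# (letter C, 5 semitones up).

C#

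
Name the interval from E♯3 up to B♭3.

doubly diminished fifth

The letter names run E→B, a span of 4 letter steps, so the interval is some kind of fifth.
E# to Bb is 5 semitones. A perfect fifth is 7, so 5 makes it doubly diminished.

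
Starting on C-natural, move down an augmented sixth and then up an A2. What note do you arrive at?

An augmented sixth down from C is Ebb (letter E, 10 semitones down).
An augmented second up from Ebb is F (letter F, 3 semitones up).

F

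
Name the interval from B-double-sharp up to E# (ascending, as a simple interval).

diminished fourth

Counting letters B–C–D–E gives a fourth.
B##→E# = 4 semitones, 1 narrower than the perfect fourth (5), so diminished.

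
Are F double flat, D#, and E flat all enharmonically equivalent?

Yes

Fbb is pitch class 3; D# is pitch class 3; Eb is pitch class 3.
All spellings map to pitch class 3, so they are enharmonically equivalent.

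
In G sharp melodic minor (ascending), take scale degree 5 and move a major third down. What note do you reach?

Scale degree 5 of G# melodic minor (ascending) is D#.
A major third (4 semitones) below D# lands on the letter B, giving B.

B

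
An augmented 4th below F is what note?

Cb

A fourth below F lands on the letter C.
An augmented fourth spans 6 semitones, so F moves to pitch class 11. On the letter C that is Cb.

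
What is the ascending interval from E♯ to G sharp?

minor third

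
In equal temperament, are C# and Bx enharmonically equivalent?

C# is pitch class 1; B## is pitch class 1.
All spellings map to pitch class 1, so they are enharmonically equivalent.

Yes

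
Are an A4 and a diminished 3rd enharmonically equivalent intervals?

No

An augmented fourth spans 6 semitones; a diminished third spans 2.
The spans differ, so they are not enharmonic equivalents.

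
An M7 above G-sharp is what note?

G up a major seventh is F#, so the target letter is F.
From G#, a major seventh is 11 semitones up: F##.

F##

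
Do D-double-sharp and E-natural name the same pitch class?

D## = pitch class 4 and E = pitch class 4 — the same pitch class, so they are enharmonic equivalents.

Yes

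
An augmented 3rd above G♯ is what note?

A third above G lands on the letter B.
An augmented third spans 5 semitones, so G# moves to pitch class 1. On the letter B that is B##.

B##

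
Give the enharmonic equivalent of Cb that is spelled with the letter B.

Cb is pitch class 11. The letter B alone is pitch class 11.
Pitch class 11 on B needs no accidental: B.

B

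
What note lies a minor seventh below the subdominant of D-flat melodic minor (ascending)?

Ab

The subdominant of Db melodic minor (ascending) is Gb.
A minor seventh (10 semitones) below Gb lands on the letter A, giving Ab.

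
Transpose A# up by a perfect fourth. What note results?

A up a perfect fourth is D, so the target letter is D.
From A#, a perfect fourth is 5 semitones up: D#.

D#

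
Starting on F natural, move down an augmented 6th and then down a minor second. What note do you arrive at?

An augmented sixth down from F is Abb (letter A, 10 semitones down).
A minor second down from Abb is Gb (letter G, 1 semitone down).

Gb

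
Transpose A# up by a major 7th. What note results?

A up a major seventh is G#, so the target letter is G.
From A#, a major seventh is 11 semitones up: G##.

G##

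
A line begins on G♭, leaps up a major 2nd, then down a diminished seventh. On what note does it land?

B

A major second up from Gb is Ab (letter A, 2 semitones up).
A diminished seventh down from Ab is B (letter B, 9 semitones down).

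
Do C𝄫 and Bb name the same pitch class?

Cbb is pitch class 10; Bb is pitch class 10.
All spellings map to pitch class 10, so they are enharmonically equivalent.

Yes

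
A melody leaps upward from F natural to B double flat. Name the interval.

Counting letters F–G–A–B gives a fourth.
F→Bbb = 4 semitones, 1 narrower than the perfect fourth (5), so diminished.

diminished fourth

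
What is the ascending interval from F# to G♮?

Counting letters F–G gives a second.
F#→G = 1 semitone, 1 narrower than the major second (2), so minor.

minor second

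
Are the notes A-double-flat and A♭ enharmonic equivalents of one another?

No

Two spellings are enharmonically equivalent only if they share a pitch class.
Here Abb → 7, Ab → 8; 7 ≠ 8, so they are not.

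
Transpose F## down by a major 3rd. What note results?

A third below F lands on the letter D.
A major third spans 4 semitones, so F## moves to pitch class 3. On the letter D that is D#.

D#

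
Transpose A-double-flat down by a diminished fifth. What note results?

A down a perfect fifth is D, so the target letter is D.
From Abb, a diminished fifth is 6 semitones down: Db.

Db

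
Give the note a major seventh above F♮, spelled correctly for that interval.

E

F up a major seventh is E, so the target letter is E.
From F, a major seventh is 11 semitones up: E.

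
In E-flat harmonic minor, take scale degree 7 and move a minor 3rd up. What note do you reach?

Scale degree 7 of Eb harmonic minor is D.
A minor third (3 semitones) above D lands on the letter F, giving F.

F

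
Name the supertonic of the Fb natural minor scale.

Gb

The Fb natural minor scale runs Fb Gb Abb Bbb Cb Dbb Ebb.
Degree 2 is Gb.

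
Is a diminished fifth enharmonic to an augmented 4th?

A diminished fifth spans 6 semitones; an augmented fourth spans 6.
They are enharmonically equivalent.

Yes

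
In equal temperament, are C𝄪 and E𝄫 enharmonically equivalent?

Yes

C## = pitch class 2 and Ebb = pitch class 2 — the same pitch class, so they are enharmonic equivalents.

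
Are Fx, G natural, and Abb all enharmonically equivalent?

Yes

F## is pitch class 7; G is pitch class 7; Abb is pitch class 7.
All spellings map to pitch class 7, so they are enharmonically equivalent.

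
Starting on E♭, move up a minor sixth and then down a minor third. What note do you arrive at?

Ab

A minor sixth up from Eb is Cb (letter C, 8 semitones up).
A minor third down from Cb is Ab (letter A, 3 semitones down).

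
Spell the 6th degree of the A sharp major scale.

F##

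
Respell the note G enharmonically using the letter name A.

Plain A sits 2 semitones above G, so on the letter A the same pitch needs a double flat: Abb.

Abb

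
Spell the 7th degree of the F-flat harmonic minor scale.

Degree 7 takes the letter 6 steps above F, which is E.
In harmonic minor, degree 7 sits 11 semitones above the tonic. Fb + 11 semitones is pitch class 3, spelled on E as Eb.

Eb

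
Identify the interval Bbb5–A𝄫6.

The letter names run B→A, a span of 6 letter steps, so the interval is some kind of seventh.
Bbb to Abb is 10 semitones. A major seventh is 11, so 10 makes it minor.

minor seventh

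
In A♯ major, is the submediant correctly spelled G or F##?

Each scale degree takes a distinct letter name. Degree 6 of a scale on A must use the letter F.
F## and G are enharmonically the same pitch, but only F## uses the letter F, so it is the correct spelling here.

F##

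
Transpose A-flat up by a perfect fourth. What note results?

A up a perfect fourth is D, so the target letter is D.
From Ab, a perfect fourth is 5 semitones up: Db.

Db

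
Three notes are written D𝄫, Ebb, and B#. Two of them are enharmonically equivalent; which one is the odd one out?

In 12-tone equal temperament, enharmonic equivalents share a pitch class. Dbb is pitch class 0; Ebb is pitch class 2; B# is pitch class 0.
Dbb and B# share pitch class 0, while Ebb is pitch class 2.

Ebb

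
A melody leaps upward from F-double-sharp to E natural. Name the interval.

diminished seventh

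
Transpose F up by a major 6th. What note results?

D

A sixth above F lands on the letter D.
A major sixth spans 9 semitones, so F moves to pitch class 2. On the letter D that is D.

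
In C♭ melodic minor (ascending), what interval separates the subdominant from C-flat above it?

The subdominant of Cb melodic minor (ascending) is Fb.
Fb up to Cb: letters F→C make it a fifth; 7 semitones makes it perfect.

perfect fifth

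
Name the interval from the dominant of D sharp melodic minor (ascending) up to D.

The dominant of D# melodic minor (ascending) is A#.
A# up to D: letters A→D make it a fourth; 4 semitones makes it diminished.

diminished fourth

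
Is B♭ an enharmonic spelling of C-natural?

Two spellings are enharmonically equivalent only if they share a pitch class.
Here Bb → 10, C → 0; 0 ≠ 10, so they are not.

No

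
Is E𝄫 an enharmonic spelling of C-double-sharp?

Yes

Ebb = pitch class 2 and C## = pitch class 2 — the same pitch class, so they are enharmonic equivalents.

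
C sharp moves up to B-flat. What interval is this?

The letter names run C→B, a span of 6 letter steps, so the interval is some kind of seventh.
C# to Bb is 9 semitones. A major seventh is 11, so 9 makes it diminished.

diminished seventh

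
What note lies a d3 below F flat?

D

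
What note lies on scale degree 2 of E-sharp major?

F##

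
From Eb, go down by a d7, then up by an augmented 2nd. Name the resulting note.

A diminished seventh down from Eb is F# (letter F, 9 semitones down).
An augmented second up from F# is G## (letter G, 3 semitones up).

G##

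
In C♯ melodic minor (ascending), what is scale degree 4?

F#

Degree 4 takes the letter 3 steps above C, which is F.
In melodic minor (ascending), degree 4 sits 5 semitones above the tonic. C# + 5 semitones is pitch class 6, spelled on F as F#.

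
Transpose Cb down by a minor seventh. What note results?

Db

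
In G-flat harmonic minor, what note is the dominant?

Db

The Gb harmonic minor scale runs Gb Ab Bbb Cb Db Ebb F.
Degree 5 is Db.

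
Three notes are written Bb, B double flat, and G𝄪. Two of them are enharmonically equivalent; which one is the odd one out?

In 12-tone equal temperament, enharmonic equivalents share a pitch class. Bb is pitch class 10; Bbb is pitch class 9; G## is pitch class 9.
Bbb and G## share pitch class 9, while Bb is pitch class 10.

Bb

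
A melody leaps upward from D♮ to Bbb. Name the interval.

diminished sixth

The letter names run D→B, a span of 5 letter steps, so the interval is some kind of sixth.
D to Bbb is 7 semitones. A major sixth is 9, so 7 makes it diminished.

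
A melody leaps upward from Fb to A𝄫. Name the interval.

minor third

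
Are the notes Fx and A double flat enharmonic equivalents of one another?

F## is pitch class 7; Abb is pitch class 7.
All spellings map to pitch class 7, so they are enharmonically equivalent.

Yes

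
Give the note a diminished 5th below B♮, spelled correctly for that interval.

A fifth below B lands on the letter E.
A diminished fifth spans 6 semitones, so B moves to pitch class 5. On the letter E that is E#.

E#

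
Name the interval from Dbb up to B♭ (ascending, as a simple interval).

augmented sixth

Counting letters D–E–F–G–A–B gives a sixth.
Dbb→Bb = 10 semitones, 1 wider than the major sixth (9), so augmented.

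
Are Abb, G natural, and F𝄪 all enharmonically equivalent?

Yes

Abb is pitch class 7; G is pitch class 7; F## is pitch class 7.
All spellings map to pitch class 7, so they are enharmonically equivalent.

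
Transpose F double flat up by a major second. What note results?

Gbb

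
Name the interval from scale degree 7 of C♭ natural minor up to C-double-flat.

Scale degree 7 of Cb natural minor is Bbb.
Bbb up to Cbb: letters B→C make it a second; 1 semitone makes it minor.

minor second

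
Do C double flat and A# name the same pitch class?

Yes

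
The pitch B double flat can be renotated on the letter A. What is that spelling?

Plain A sits at the same pitch as Bbb, so on the letter A the same pitch needs a natural: A.

A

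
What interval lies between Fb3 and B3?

doubly augmented fourth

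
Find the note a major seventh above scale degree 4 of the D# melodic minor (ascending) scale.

Scale degree 4 of D# melodic minor (ascending) is G#.
A major seventh (11 semitones) above G# lands on the letter F, giving F##.

F##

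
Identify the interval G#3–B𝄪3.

augmented third

Counting letters G–A–B gives a third.
G#→B## = 5 semitones, 1 wider than the major third (4), so augmented.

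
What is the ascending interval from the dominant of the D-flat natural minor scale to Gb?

minor seventh

The dominant of Db natural minor is Ab.
Ab up to Gb: letters A→G make it a seventh; 10 semitones makes it minor.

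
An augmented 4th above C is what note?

F#

A fourth above C lands on the letter F.
An augmented fourth spans 6 semitones, so C moves to pitch class 6. On the letter F that is F#.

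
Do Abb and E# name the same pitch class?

No

Two spellings are enharmonically equivalent only if they share a pitch class.
Here Abb → 7, E# → 5; 5 ≠ 7, so they are not.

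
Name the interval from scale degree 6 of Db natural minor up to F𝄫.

diminished fifth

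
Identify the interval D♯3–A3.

The letter names run D→A, a span of 4 letter steps, so the interval is some kind of fifth.
D# to A is 6 semitones. A perfect fifth is 7, so 6 makes it diminished.

diminished fifth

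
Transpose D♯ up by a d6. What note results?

Bb

D up a major sixth is B, so the target letter is B.
From D#, a diminished sixth is 7 semitones up: Bb.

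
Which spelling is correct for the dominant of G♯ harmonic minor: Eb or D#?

D#

Each scale degree takes a distinct letter name. Degree 5 of a scale on G must use the letter D.
D# and Eb are enharmonically the same pitch, but only D# uses the letter D, so it is the correct spelling here.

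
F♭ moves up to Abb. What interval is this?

Counting letters F–G–A gives a third.
Fb→Abb = 3 semitones, 1 narrower than the major third (4), so minor.

minor third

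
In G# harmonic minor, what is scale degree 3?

B

The G# harmonic minor scale runs G# A# B C# D# E F##.
Degree 3 is B.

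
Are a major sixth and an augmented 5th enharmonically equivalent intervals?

A major sixth spans 9 semitones; an augmented fifth spans 8.
The spans differ, so they are not enharmonic equivalents.

No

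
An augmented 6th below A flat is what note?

A down a major sixth is C, so the target letter is C.
From Ab, an augmented sixth is 10 semitones down: Cbb.

Cbb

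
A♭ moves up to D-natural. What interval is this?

Counting letters A–B–C–D gives a fourth.
Ab→D = 6 semitones, 1 wider than the perfect fourth (5), so augmented.

augmented fourth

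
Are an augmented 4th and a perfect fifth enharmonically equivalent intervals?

No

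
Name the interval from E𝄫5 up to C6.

augmented sixth

Counting letters E–F–G–A–B–C gives a sixth.
Ebb→C = 10 semitones, 1 wider than the major sixth (9), so augmented.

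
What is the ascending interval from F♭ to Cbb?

The letter names run F→C, a span of 4 letter steps, so the interval is some kind of fifth.
Fb to Cbb is 6 semitones. A perfect fifth is 7, so 6 makes it diminished.

diminished fifth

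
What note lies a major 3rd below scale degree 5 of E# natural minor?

G#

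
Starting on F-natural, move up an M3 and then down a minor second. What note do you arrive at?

A major third up from F is A (letter A, 4 semitones up).
A minor second down from A is G# (letter G, 1 semitone down).

G#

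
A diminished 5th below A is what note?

D#

A fifth below A lands on the letter D.
A diminished fifth spans 6 semitones, so A moves to pitch class 3. On the letter D that is D#.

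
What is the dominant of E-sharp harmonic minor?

B#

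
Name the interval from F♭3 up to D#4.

doubly augmented sixth

The letter names run F→D, a span of 5 letter steps, so the interval is some kind of sixth.
Fb to D# is 11 semitones. A major sixth is 9, so 11 makes it doubly augmented.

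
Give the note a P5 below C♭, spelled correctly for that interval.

Fb

A fifth below C lands on the letter F.
A perfect fifth spans 7 semitones, so Cb moves to pitch class 4. On the letter F that is Fb.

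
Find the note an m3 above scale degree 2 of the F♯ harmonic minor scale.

B

Scale degree 2 of F# harmonic minor is G#.
A minor third (3 semitones) above G# lands on the letter B, giving B.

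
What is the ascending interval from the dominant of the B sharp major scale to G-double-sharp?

major second

The dominant of B# major is F##.
F## up to G##: letters F→G make it a second; 2 semitones makes it major.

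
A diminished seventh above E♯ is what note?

D

A seventh above E lands on the letter D.
A diminished seventh spans 9 semitones, so E# moves to pitch class 2. On the letter D that is D.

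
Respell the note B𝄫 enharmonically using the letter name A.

Plain A sits at the same pitch as Bbb, so on the letter A the same pitch needs a natural: A.

A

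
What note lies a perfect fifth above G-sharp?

D#

A fifth above G lands on the letter D.
A perfect fifth spans 7 semitones, so G# moves to pitch class 3. On the letter D that is D#.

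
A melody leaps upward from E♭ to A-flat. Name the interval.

perfect fourth

The letter names run E→A, a span of 3 letter steps, so the interval is some kind of fourth.
Eb to Ab is 5 semitones. A perfect fourth is 5, so 5 makes it perfect.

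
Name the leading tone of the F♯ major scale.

The F# major scale runs F# G# A# B C# D# E#.
Degree 7 is E#.

E#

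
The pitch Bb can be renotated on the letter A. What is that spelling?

Bb is pitch class 10. The letter A alone is pitch class 9.
To reach pitch class 10 from A requires an offset of +1 semitone, i.e. sharp: A#.

A#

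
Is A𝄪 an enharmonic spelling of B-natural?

A## is pitch class 11; B is pitch class 11.
All spellings map to pitch class 11, so they are enharmonically equivalent.

Yes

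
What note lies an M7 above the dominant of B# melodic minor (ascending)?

E##

The dominant of B# melodic minor (ascending) is F##.
A major seventh (11 semitones) above F## lands on the letter E, giving E##.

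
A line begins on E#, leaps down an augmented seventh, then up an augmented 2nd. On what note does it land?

G#

An augmented seventh down from E# is F (letter F, 12 semitones down).
An augmented second up from F is G# (letter G, 3 semitones up).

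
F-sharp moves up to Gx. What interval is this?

augmented second

Counting letters F–G gives a second.
F#→G## = 3 semitones, 1 wider than the major second (2), so augmented.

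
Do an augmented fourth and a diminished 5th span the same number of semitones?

An augmented fourth spans 6 semitones; a diminished fifth spans 6.
They are enharmonically equivalent.

Yes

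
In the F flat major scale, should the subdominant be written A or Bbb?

Each scale degree takes a distinct letter name. Degree 4 of a scale on F must use the letter B.
Bbb and A are enharmonically the same pitch, but only Bbb uses the letter B, so it is the correct spelling here.

Bbb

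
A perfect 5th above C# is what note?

C up a perfect fifth is G, so the target letter is G.
From C#, a perfect fifth is 7 semitones up: G#.

G#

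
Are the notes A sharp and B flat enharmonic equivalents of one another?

Yes

A# is pitch class 10; Bb is pitch class 10.
All spellings map to pitch class 10, so they are enharmonically equivalent.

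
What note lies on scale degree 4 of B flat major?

Eb

Degree 4 takes the letter 3 steps above B, which is E.
In major, degree 4 sits 5 semitones above the tonic. Bb + 5 semitones is pitch class 3, spelled on E as Eb.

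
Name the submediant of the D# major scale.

B#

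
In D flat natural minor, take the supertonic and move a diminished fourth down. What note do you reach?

The supertonic of Db natural minor is Eb.
A diminished fourth (4 semitones) below Eb lands on the letter B, giving B.

B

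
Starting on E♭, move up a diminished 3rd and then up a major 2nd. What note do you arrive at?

Abb

A diminished third up from Eb is Gbb (letter G, 2 semitones up).
A major second up from Gbb is Abb (letter A, 2 semitones up).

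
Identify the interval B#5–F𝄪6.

perfect fifth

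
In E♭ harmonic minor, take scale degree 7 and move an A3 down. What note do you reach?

Bbb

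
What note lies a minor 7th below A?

A down a major seventh is Bb, so the target letter is B.
From A, a minor seventh is 10 semitones down: B.

B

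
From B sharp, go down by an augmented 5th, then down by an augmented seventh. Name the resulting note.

Fb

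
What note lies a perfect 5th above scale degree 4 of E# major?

Scale degree 4 of E# major is A#.
A perfect fifth (7 semitones) above A# lands on the letter E, giving E#.

E#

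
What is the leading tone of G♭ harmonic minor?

F

The Gb harmonic minor scale runs Gb Ab Bbb Cb Db Ebb F.
Degree 7 is F.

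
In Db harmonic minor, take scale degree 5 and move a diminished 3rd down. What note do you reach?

F#

Scale degree 5 of Db harmonic minor is Ab.
A diminished third (2 semitones) below Ab lands on the letter F, giving F#.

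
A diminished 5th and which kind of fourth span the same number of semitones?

augmented

A diminished fifth spans 6 semitones.
A fourth spanning 6 semitones is augmented (the perfect fourth is 5).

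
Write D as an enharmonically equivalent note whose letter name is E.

Ebb

D is pitch class 2. The letter E alone is pitch class 4.
To reach pitch class 2 from E requires an offset of -2 semitones, i.e. double flat: Ebb.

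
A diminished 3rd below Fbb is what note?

Db

F down a major third is Db, so the target letter is D.
From Fbb, a diminished third is 2 semitones down: Db.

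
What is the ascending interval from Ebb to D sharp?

doubly augmented seventh

The letter names run E→D, a span of 6 letter steps, so the interval is some kind of seventh.
Ebb to D# is 13 semitones. A major seventh is 11, so 13 makes it doubly augmented.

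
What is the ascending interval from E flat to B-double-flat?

Counting letters E–F–G–A–B gives a fifth.
Eb→Bbb = 6 semitones, 1 narrower than the perfect fifth (7), so diminished.

diminished fifth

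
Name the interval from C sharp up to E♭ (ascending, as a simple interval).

diminished third

The letter names run C→E, a span of 2 letter steps, so the interval is some kind of third.
C# to Eb is 2 semitones. A major third is 4, so 2 makes it diminished.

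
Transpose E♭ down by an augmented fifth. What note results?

Abb

A fifth below E lands on the letter A.
An augmented fifth spans 8 semitones, so Eb moves to pitch class 7. On the letter A that is Abb.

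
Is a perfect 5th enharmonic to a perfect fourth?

A perfect fifth spans 7 semitones; a perfect fourth spans 5.
The spans differ, so they are not enharmonic equivalents.

No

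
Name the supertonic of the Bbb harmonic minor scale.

Cb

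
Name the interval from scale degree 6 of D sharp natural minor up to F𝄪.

augmented fifth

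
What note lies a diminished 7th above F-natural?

Ebb

A seventh above F lands on the letter E.
A diminished seventh spans 9 semitones, so F moves to pitch class 2. On the letter E that is Ebb.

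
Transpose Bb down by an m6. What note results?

B down a major sixth is D, so the target letter is D.
From Bb, a minor sixth is 8 semitones down: D.

D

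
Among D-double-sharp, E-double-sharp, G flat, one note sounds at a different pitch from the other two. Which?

In 12-tone equal temperament, enharmonic equivalents share a pitch class. D## is pitch class 4; E## is pitch class 6; Gb is pitch class 6.
E## and Gb share pitch class 6, while D## is pitch class 4.

D##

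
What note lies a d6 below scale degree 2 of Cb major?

Scale degree 2 of Cb major is Db.
A diminished sixth (7 semitones) below Db lands on the letter F, giving F#.

F#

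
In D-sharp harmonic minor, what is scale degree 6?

B

Degree 6 takes the letter 5 steps above D, which is B.
In harmonic minor, degree 6 sits 8 semitones above the tonic. D# + 8 semitones is pitch class 11, spelled on B as B.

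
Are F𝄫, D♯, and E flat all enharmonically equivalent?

Fbb is pitch class 3; D# is pitch class 3; Eb is pitch class 3.
All spellings map to pitch class 3, so they are enharmonically equivalent.

Yes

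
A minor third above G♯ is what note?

A third above G lands on the letter B.
A minor third spans 3 semitones, so G# moves to pitch class 11. On the letter B that is B.

B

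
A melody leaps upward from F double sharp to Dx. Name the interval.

major sixth

Counting letters F–G–A–B–C–D gives a sixth.
F##→D## = 9 semitones, exactly the major sixth.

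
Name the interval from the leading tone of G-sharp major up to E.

diminished seventh

The leading tone of G# major is F##.
F## up to E: letters F→E make it a seventh; 9 semitones makes it diminished.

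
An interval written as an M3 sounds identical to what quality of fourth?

A major third spans 4 semitones.
A fourth spanning 4 semitones is diminished (the perfect fourth is 5).

diminished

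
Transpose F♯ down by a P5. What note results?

F down a perfect fifth is Bb, so the target letter is B.
From F#, a perfect fifth is 7 semitones down: B.

B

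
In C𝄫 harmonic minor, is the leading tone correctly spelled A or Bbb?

Bbb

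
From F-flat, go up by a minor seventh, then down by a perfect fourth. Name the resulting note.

Bbb

A minor seventh up from Fb is Ebb (letter E, 10 semitones up).
A perfect fourth down from Ebb is Bbb (letter B, 5 semitones down).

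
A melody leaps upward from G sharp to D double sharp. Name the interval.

augmented fifth

The letter names run G→D, a span of 4 letter steps, so the interval is some kind of fifth.
G# to D## is 8 semitones. A perfect fifth is 7, so 8 makes it augmented.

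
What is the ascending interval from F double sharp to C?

doubly diminished fifth

Counting letters F–G–A–B–C gives a fifth.
F##→C = 5 semitones, 2 narrower than the perfect fifth (7), so doubly diminished.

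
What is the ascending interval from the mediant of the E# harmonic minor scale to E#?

major sixth

The mediant of E# harmonic minor is G#.
G# up to E#: letters G→E make it a sixth; 9 semitones makes it major.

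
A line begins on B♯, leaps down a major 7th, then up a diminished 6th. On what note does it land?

A major seventh down from B# is C# (letter C, 11 semitones down).
A diminished sixth up from C# is Ab (letter A, 7 semitones up).

Ab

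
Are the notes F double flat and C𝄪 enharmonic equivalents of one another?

No

Fbb is pitch class 3; C## is pitch class 2.
The pitch classes differ (3 vs. 2), so they are not enharmonic equivalents.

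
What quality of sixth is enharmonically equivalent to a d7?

A diminished seventh spans 9 semitones.
A sixth spanning 9 semitones is major (the major sixth is 9).

major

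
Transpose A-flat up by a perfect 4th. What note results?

A fourth above A lands on the letter D.
A perfect fourth spans 5 semitones, so Ab moves to pitch class 1. On the letter D that is Db.

Db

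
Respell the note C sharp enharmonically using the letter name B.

Plain B sits 2 semitones below C#, so on the letter B the same pitch needs a double sharp: B##.

B##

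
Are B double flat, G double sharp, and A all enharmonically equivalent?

Yes

Bbb = pitch class 9 and G## = pitch class 9 and A = pitch class 9 — the same pitch class, so they are enharmonic equivalents.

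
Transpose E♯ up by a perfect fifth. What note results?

A fifth above E lands on the letter B.
A perfect fifth spans 7 semitones, so E# moves to pitch class 0. On the letter B that is B#.

B#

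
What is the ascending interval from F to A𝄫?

The letter names run F→A, a span of 2 letter steps, so the interval is some kind of third.
F to Abb is 2 semitones. A major third is 4, so 2 makes it diminished.

diminished third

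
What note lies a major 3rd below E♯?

C#

A third below E lands on the letter C.
A major third spans 4 semitones, so E# moves to pitch class 1. On the letter C that is C#.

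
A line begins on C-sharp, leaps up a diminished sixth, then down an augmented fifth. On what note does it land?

Dbb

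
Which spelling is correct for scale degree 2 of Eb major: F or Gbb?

F

Each scale degree takes a distinct letter name. Degree 2 of a scale on E must use the letter F.
F and Gbb are enharmonically the same pitch, but only F uses the letter F, so it is the correct spelling here.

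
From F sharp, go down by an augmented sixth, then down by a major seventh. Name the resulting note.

Bbb

An augmented sixth down from F# is Ab (letter A, 10 semitones down).
A major seventh down from Ab is Bbb (letter B, 11 semitones down).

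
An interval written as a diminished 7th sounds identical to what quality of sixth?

major

A diminished seventh spans 9 semitones.
A sixth spanning 9 semitones is major (the major sixth is 9).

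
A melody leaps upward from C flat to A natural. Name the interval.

augmented sixth

The letter names run C→A, a span of 5 letter steps, so the interval is some kind of sixth.
Cb to A is 10 semitones. A major sixth is 9, so 10 makes it augmented.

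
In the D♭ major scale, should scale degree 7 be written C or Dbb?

C

Each scale degree takes a distinct letter name. Degree 7 of a scale on D must use the letter C.
C and Dbb are enharmonically the same pitch, but only C uses the letter C, so it is the correct spelling here.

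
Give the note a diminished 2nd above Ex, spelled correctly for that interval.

E up a major second is F#, so the target letter is F.
From E##, a diminished second is 0 semitones up: F#.

F#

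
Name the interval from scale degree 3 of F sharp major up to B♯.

major second

Scale degree 3 of F# major is A#.
A# up to B#: letters A→B make it a second; 2 semitones makes it major.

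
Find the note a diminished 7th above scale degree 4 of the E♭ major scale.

Gbb

Scale degree 4 of Eb major is Ab.
A diminished seventh (9 semitones) above Ab lands on the letter G, giving Gbb.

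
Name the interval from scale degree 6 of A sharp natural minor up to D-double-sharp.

Scale degree 6 of A# natural minor is F#.
F# up to D##: letters F→D make it a sixth; 10 semitones makes it augmented.

augmented sixth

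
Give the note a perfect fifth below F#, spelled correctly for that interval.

B

F down a perfect fifth is Bb, so the target letter is B.
From F#, a perfect fifth is 7 semitones down: B.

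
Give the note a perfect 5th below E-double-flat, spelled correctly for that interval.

Abb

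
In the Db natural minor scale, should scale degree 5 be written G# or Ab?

Ab

Each scale degree takes a distinct letter name. Degree 5 of a scale on D must use the letter A.
Ab and G# are enharmonically the same pitch, but only Ab uses the letter A, so it is the correct spelling here.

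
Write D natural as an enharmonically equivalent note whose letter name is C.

C##

D is pitch class 2. The letter C alone is pitch class 0.
To reach pitch class 2 from C requires an offset of +2 semitones, i.e. double sharp: C##.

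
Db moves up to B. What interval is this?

Counting letters D–E–F–G–A–B gives a sixth.
Db→B = 10 semitones, 1 wider than the major sixth (9), so augmented.

augmented sixth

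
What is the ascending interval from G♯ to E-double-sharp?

augmented sixth

Counting letters G–A–B–C–D–E gives a sixth.
G#→E## = 10 semitones, 1 wider than the major sixth (9), so augmented.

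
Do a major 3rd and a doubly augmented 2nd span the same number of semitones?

A major third spans 4 semitones; a doubly augmented second spans 4.
They are enharmonically equivalent.

Yes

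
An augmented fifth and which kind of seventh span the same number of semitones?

doubly diminished

An augmented fifth spans 8 semitones.
A seventh spanning 8 semitones is doubly diminished (the major seventh is 11).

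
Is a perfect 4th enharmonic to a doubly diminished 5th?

A perfect fourth spans 5 semitones; a doubly diminished fifth spans 5.
They are enharmonically equivalent.

Yes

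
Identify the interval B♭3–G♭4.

minor sixth

The letter names run B→G, a span of 5 letter steps, so the interval is some kind of sixth.
Bb to Gb is 8 semitones. A major sixth is 9, so 8 makes it minor.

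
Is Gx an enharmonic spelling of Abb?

G## is pitch class 9; Abb is pitch class 7.
The pitch classes differ (9 vs. 7), so they are not enharmonic equivalents.

No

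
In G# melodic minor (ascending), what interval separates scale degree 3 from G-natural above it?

minor sixth

Scale degree 3 of G# melodic minor (ascending) is B.
B up to G: letters B→G make it a sixth; 8 semitones makes it minor.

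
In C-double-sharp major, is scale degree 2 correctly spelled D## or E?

Each scale degree takes a distinct letter name. Degree 2 of a scale on C must use the letter D.
D## and E are enharmonically the same pitch, but only D## uses the letter D, so it is the correct spelling here.

D##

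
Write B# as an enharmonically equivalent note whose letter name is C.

Plain C sits at the same pitch as B#, so on the letter C the same pitch needs a natural: C.

C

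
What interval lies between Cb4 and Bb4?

Counting letters C–D–E–F–G–A–B gives a seventh.
Cb→Bb = 11 semitones, exactly the major seventh.

major seventh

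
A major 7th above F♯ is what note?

A seventh above F lands on the letter E.
A major seventh spans 11 semitones, so F# moves to pitch class 5. On the letter E that is E#.

E#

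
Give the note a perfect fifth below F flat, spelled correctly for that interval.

Bbb

A fifth below F lands on the letter B.
A perfect fifth spans 7 semitones, so Fb moves to pitch class 9. On the letter B that is Bbb.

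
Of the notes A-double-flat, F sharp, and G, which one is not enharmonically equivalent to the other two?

F#

In 12-tone equal temperament, enharmonic equivalents share a pitch class. Abb is pitch class 7; F# is pitch class 6; G is pitch class 7.
Abb and G share pitch class 7, while F# is pitch class 6.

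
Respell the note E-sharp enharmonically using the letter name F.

F

Plain F sits at the same pitch as E#, so on the letter F the same pitch needs a natural: F.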